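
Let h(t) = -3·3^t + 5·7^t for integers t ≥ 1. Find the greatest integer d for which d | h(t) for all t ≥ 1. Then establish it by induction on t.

d = 2

Computing the first values: h(1) = 26 and h(2) = 218; gcd(26, 218) = 2, so d ≤ 2.
We prove 2 | -3·3^t + 5·7^t for all t ≥ 1 by induction on t.
For the base case t = 1: h(1) = 26 = 2·(13), so 2 | h(1).
For the inductive step, assume it holds for an arbitrary k ≥ 1, i.e. 2 | h(k). Then
h(k+1) − 7·h(k) = (-3·3^(k+1) + 5·7^(k+1)) − 7·(-3·3^k + 5·7^k) = (-3)·3^k·(3 − 7) = (12)·3^k. Since 2 | h(k) by the inductive hypothesis, 2 | 7·h(k); and 2 | 12 since 12 = 2·6. Therefore 2 | h(k+1).
By the principle of mathematical induction, the result holds for all t ≥ 1.
Therefore the largest such d is 2.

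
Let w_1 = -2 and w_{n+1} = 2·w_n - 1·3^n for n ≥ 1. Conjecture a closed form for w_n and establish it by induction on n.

Computing the first terms: w_1 = -2, w_2 = -7, w_3 = -23. This suggests w_n = 2^(n - 1) - 3^n.
For the base case n = 1: the formula gives -2 = -2 = w_1.
Inductive step: suppose the statement holds for some p ≥ 1, so w_p = 2^(p - 1) - 3^p.
Then w_{p+1} = 2·w_p - 1·3^p = 2·(2^(p - 1) - 3^p) - 1·3^p = 2^p - 3^(p + 1) = 2^((p+1) - 1) - 3^(p+1),
which is the claimed formula at n = p+1.
By induction, the statement is established for all n ≥ 1.

w_n = 2^(n - 1) - 3^n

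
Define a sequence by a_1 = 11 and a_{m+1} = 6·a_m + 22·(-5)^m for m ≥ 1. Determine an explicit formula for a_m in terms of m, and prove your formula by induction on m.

a_m = -2(-5)^m + 6^(m - 1)

Computing the first terms: a_1 = 11, a_2 = -44, a_3 = 286. This suggests a_m = -2(-5)^m + 6^(m - 1).
When m = 1: the formula gives 11 = 11 = a_1.
Suppose the result is true for m = p, so a_p = -2(-5)^p + 6^(p - 1).
Then a_{p+1} = 6·a_p + 22·(-5)^p = 6·(-2(-5)^p + 6^(p - 1)) + 22·(-5)^p = -2(-5)^(p + 1) + 6^p = -2(-5)^(p+1) + 6^((p+1) - 1),
which is the claimed formula at m = p+1.
Hence, by induction on m, the claim holds for every m ≥ 1.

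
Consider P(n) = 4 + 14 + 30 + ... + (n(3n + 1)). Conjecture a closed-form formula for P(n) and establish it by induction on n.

We claim P(n) = n(n + 1)^2 for all n ≥ 1.
When n = 1: P(1) = 4, and the closed form gives 4. They agree.
Inductive step: suppose the statement holds for some i ≥ 1, so P(i) = i(i^2 + 2i + 1).
Then P(i+1) = P(i) + ((i + 1)(3i + 4)) = (i(i^2 + 2i + 1)) + ((i + 1)(3i + 4)).
Simplifying, P(i+1) = (i + 1)(i + 2)^2 = (i+1)((i+1) + 1)^2,
which is the closed form with n = i+1.
This completes the induction.

P(n) = n(n + 1)^2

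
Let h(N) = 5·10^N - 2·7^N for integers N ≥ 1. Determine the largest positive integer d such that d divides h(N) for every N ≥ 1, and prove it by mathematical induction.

Computing the first values: h(1) = 36 and h(2) = 402; gcd(36, 402) = 6, so d ≤ 6.
We prove 6 | 5·10^N - 2·7^N for all N ≥ 1 by induction on N.
Base step (N = 1): h(1) = 36 = 6·(6), so 6 | h(1).
For the inductive step, assume it holds for an arbitrary i ≥ 1, i.e. 6 | h(i). Then
h(i+1) − 10·h(i) = (5·10^(i+1) - 2·7^(i+1)) − 10·(5·10^i - 2·7^i) = (-2)·7^i·(7 − 10) = (6)·7^i. Since 6 | h(i) by the inductive hypothesis, 6 | 10·h(i); and 6 | 6 since 6 = 6·1. Therefore 6 | h(i+1).
By induction, the statement is established for all N ≥ 1.
Therefore the largest such d is 6.

d = 6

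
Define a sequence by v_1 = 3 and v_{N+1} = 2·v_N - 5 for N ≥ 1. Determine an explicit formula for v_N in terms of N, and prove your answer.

Computing the first terms: v_1 = 3, v_2 = 1, v_3 = -3. This suggests v_N = -2^N + 5.
Base case (N = 1): the formula gives 3 = 3 = v_1.
Suppose the result is true for N = k, so v_k = -2^k + 5.
Then v_{k+1} = 2·v_k - 5 = 2·(-2^k + 5) - 5 = -2^(k + 1) + 5,
which is the claimed formula at N = k+1.
This completes the induction.

v_N = -2^N + 5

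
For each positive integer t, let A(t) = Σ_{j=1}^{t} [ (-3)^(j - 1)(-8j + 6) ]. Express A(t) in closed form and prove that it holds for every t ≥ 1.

A(t) = (-3)^t(2t - 1) + 1

We claim A(t) = (-3)^t(2t - 1) + 1 for all t ≥ 1.
Base step (t = 1): A(1) = -2, and the closed form gives -2. They agree.
Inductive step: assume the claim holds for t = j, so A(j) = (-3)^j(2j - 1) + 1.
Then A(j+1) = A(j) + ((-3)^j(-8j - 2)) = ((-3)^j(2j - 1) + 1) + ((-3)^j(-8j - 2)).
Simplifying, A(j+1) = -6(-3)^j·j - 3(-3)^j + 1 = (-3)^(j+1)(2(j+1) - 1) + 1,
which is the closed form with t = j+1.
Hence, by induction on t, the claim holds for every t ≥ 1.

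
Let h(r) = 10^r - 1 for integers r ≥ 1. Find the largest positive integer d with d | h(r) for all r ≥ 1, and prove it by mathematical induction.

Computing the first values: h(1) = 9 and h(2) = 99; gcd(9, 99) = 9, so d ≤ 9.
We prove 9 | 10^r - 1 for all r ≥ 1 by induction on r.
For the base case r = 1: h(1) = 9 = 9·(1), so 9 | h(1).
For the inductive step, assume it holds for an arbitrary k ≥ 1, i.e. 9 | h(k). Then
10^{k+1} − 1^{k+1} = 10·10^k − 1·1^k = 10·(10^k − 1^k) + (9)·1^k. The first term is divisible by 9 by the inductive hypothesis, and the second term (9)·1^k is divisible by 9 since 9 | 9. Hence 9 | h(k+1).
Hence, by induction on r, the claim holds for every r ≥ 1.
Therefore the largest such d is 9.

d = 9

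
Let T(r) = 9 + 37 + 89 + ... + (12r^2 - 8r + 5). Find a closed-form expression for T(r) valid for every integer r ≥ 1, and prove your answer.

T(r) = r(4r^2 + 2r + 3)

We claim T(r) = r(4r^2 + 2r + 3) for all r ≥ 1.
Base step (r = 1): T(1) = 9, and the closed form gives 9. They agree.
Inductive step: assume the claim holds for r = p, so T(p) = p(4p^2 + 2p + 3).
Then T(p+1) = T(p) + (12p^2 + 16p + 9) = (p(4p^2 + 2p + 3)) + (12p^2 + 16p + 9).
Simplifying, T(p+1) = (p + 1)(4p^2 + 10p + 9) = (p+1)(4(p+1)^2 + 2(p+1) + 3),
which is the closed form with r = p+1.
This completes the induction.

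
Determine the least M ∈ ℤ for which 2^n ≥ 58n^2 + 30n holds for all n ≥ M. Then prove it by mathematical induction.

M = 14

At n = 13: 8192 < 10192, so the inequality fails and M ≥ 14. We prove 2^n ≥ 58n^2 + 30n for all n ≥ 14.
Base step (n = 14): 2^n = 16384 and 58n^2 + 30n = 11788, so 16384 ≥ 11788.
For the inductive step, assume it holds for an arbitrary r ≥ 14, so 2^r ≥ 58r^2 + 30r.
Then 2^(r + 1) = 2·(2^r) ≥ 2·(58r^2 + 30r).
Also, for r ≥ 14 we have 2·(58r^2 + 30r) ≥ 58(r+1)^2 + 30(r+1), since 2·(58r^2 + 30r) − (58(r+1)^2 + 30(r+1)) = 58r^2 - 86r - 88, which is nonnegative for all r ≥ 14.
Combining, 2^(r + 1) ≥ 58(r+1)^2 + 30(r+1).
By induction, the statement is established for all n ≥ 14.
Hence the smallest such M is 14.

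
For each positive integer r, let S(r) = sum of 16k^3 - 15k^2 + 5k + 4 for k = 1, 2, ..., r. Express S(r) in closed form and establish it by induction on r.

We claim S(r) = r(4r^3 + 3r^2 - r + 4) for all r ≥ 1.
Base step (r = 1): S(1) = 10, and the closed form gives 10. They agree.
Inductive step: suppose the statement holds for some k ≥ 1, so S(k) = k(4k^3 + 3k^2 - k + 4).
Then S(k+1) = S(k) + (16k^3 + 33k^2 + 23k + 10) = (k(4k^3 + 3k^2 - k + 4)) + (16k^3 + 33k^2 + 23k + 10).
Simplifying, S(k+1) = (k + 1)(4k^3 + 15k^2 + 17k + 10) = (k+1)(4(k+1)^3 + 3(k+1)^2 - (k+1) + 4),
which is the closed form with r = k+1.
Hence, by induction on r, the claim holds for every r ≥ 1.

S(r) = r(4r^3 + 3r^2 - r + 4)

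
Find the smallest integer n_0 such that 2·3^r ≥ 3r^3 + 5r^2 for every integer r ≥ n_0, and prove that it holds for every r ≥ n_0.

At r = 5: 486 < 500, so the inequality fails and n_0 ≥ 6. We prove 2·3^r ≥ 3r^3 + 5r^2 for all r ≥ 6.
For the base case r = 6: 2·3^r = 1458 and 3r^3 + 5r^2 = 828, so 1458 ≥ 828.
Suppose the result is true for r = k, so 2·3^k ≥ 3k^3 + 5k^2.
Then 2·3^(k + 1) = 3·(2·3^k) ≥ 3·(3k^3 + 5k^2).
Also, for k ≥ 6 we have 3·(3k^3 + 5k^2) ≥ 3(k+1)^3 + 5(k+1)^2, since 3·(3k^3 + 5k^2) − (3(k+1)^3 + 5(k+1)^2) = 6k^3 + k^2 - 19k - 8, which is nonnegative for all k ≥ 6.
Combining, 2·3^(k + 1) ≥ 3(k+1)^3 + 5(k+1)^2.
By induction, the statement is established for all r ≥ 6.
Hence the smallest such n_0 is 6.

n_0 = 6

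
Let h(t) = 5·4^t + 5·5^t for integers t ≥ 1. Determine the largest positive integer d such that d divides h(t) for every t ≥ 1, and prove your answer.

d = 5

Computing the first values: h(1) = 45 and h(2) = 205; gcd(45, 205) = 5, so d ≤ 5.
We prove 5 | 5·4^t + 5·5^t for all t ≥ 1 by induction on t.
Base step (t = 1): h(1) = 45 = 5·(9), so 5 | h(1).
Inductive step: assume the claim holds for t = j, i.e. 5 | h(j). Then
h(j+1) − 5·h(j) = (5·4^(j+1) + 5·5^(j+1)) − 5·(5·4^j + 5·5^j) = (5)·4^j·(4 − 5) = (-5)·4^j. Since 5 | h(j) by the inductive hypothesis, 5 | 5·h(j); and 5 | -5 since -5 = 5·-1. Therefore 5 | h(j+1).
By the principle of mathematical induction, the result holds for all t ≥ 1.
Therefore the largest such d is 5.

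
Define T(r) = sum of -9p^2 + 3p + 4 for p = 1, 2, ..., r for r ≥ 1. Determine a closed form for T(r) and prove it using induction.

T(r) = -r(3r^2 + 3r - 4)

We claim T(r) = -r(3r^2 + 3r - 4) for all r ≥ 1.
Base step (r = 1): T(1) = -2, and the closed form gives -2. They agree.
For the inductive step, assume it holds for an arbitrary p ≥ 1, so T(p) = p(-3p^2 - 3p + 4).
Then T(p+1) = T(p) + (3p - 9(p + 1)^2 + 7) = (p(-3p^2 - 3p + 4)) + (3p - 9(p + 1)^2 + 7).
Simplifying, T(p+1) = -(p + 1)(3p^2 + 9p + 2) = -(p+1)(3(p+1)^2 + 3(p+1) - 4),
which is the closed form with r = p+1.
By the principle of mathematical induction, the result holds for all r ≥ 1.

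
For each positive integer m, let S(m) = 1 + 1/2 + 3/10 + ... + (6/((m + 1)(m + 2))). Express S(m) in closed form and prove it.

S(m) = 3m/(m + 2)

We claim S(m) = 3m/(m + 2) for all m ≥ 1.
Base step (m = 1): S(1) = 1, and the closed form gives 1. They agree.
Inductive step: assume the claim holds for m = j, so S(j) = 3j/(j + 2).
Then S(j+1) = S(j) + (6/((j + 2)(j + 3))) = (3j/(j + 2)) + (6/((j + 2)(j + 3))).
Simplifying, S(j+1) = 3(j + 1)/(j + 3) = 3(j+1)/((j+1) + 2),
which is the closed form with m = j+1.
By induction, the statement is established for all m ≥ 1.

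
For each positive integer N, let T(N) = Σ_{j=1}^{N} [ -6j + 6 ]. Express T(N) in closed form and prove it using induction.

We claim T(N) = -3N(N - 1) for all N ≥ 1.
For the base case N = 1: T(1) = 0, and the closed form gives 0. They agree.
Inductive step: assume the claim holds for N = j, so T(j) = 3j(-j + 1).
Then T(j+1) = T(j) + (-6j) = (3j(-j + 1)) + (-6j).
Simplifying, T(j+1) = -3j(j + 1) = -3(j+1)((j+1) - 1),
which is the closed form with N = j+1.
By induction, the statement is established for all N ≥ 1.

T(N) = -3N(N - 1)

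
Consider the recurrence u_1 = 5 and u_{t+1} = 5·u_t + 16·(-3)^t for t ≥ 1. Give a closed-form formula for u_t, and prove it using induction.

Computing the first terms: u_1 = 5, u_2 = -23, u_3 = 29. This suggests u_t = -2(-3)^t - 5^(t - 1).
When t = 1: the formula gives 5 = 5 = u_1.
For the inductive step, assume it holds for an arbitrary p ≥ 1, so u_p = -2(-3)^p - 5^(p - 1).
Then u_{p+1} = 5·u_p + 16·(-3)^p = 5·(-2(-3)^p - 5^(p - 1)) + 16·(-3)^p = -2(-3)^(p + 1) - 5^p = -2(-3)^(p+1) - 5^((p+1) - 1),
which is the claimed formula at t = p+1.
By the principle of mathematical induction, the result holds for all t ≥ 1.

u_t = -2(-3)^t - 5^(t - 1)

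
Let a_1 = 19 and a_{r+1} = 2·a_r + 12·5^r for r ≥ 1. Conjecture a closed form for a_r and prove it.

a_r = -2^(r - 1) + 4·5^r

Computing the first terms: a_1 = 19, a_2 = 98, a_3 = 496. This suggests a_r = -2^(r - 1) + 4·5^r.
Base case (r = 1): the formula gives 19 = 19 = a_1.
For the inductive step, assume it holds for an arbitrary m ≥ 1, so a_m = -2^(m - 1) + 4·5^m.
Then a_{m+1} = 2·a_m + 12·5^m = 2·(-2^(m - 1) + 4·5^m) + 12·5^m = -2^m + 4·5^(m + 1) = -2^((m+1) - 1) + 4·5^(m+1),
which is the claimed formula at r = m+1.
By induction, the statement is established for all r ≥ 1.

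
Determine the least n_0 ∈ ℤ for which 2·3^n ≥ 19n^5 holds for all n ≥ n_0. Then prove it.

n_0 = 15

At n = 14: 9565938 < 10218656, so the inequality fails and n_0 ≥ 15. We prove 2·3^n ≥ 19n^5 for all n ≥ 15.
Base case (n = 15): 2·3^n = 28697814 and 19n^5 = 14428125, so 28697814 ≥ 14428125.
For the inductive step, assume it holds for an arbitrary m ≥ 15, so 2·3^m ≥ 19m^5.
Then 2·3^(m + 1) = 3·(2·3^m) ≥ 3·(19m^5).
Also, for m ≥ 15 we have 3·(19m^5) ≥ 19(m+1)^5, since 3 ≥ (1 + 1/m)^5 for all m ≥ 15.
Combining, 2·3^(m + 1) ≥ 19(m+1)^5.
This completes the induction.
Hence the smallest such n_0 is 15.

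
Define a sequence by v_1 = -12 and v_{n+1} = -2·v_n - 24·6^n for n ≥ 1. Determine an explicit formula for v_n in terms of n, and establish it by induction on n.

v_n = -3(-2)^n - 3·6^n

Computing the first terms: v_1 = -12, v_2 = -120, v_3 = -624. This suggests v_n = -3(-2)^n - 3·6^n.
When n = 1: the formula gives -12 = -12 = v_1.
Inductive step: assume the claim holds for n = i, so v_i = -3(-2)^i - 3·6^i.
Then v_{i+1} = -2·v_i - 24·6^i = -2·(-3(-2)^i - 3·6^i) - 24·6^i = -3(-2)^(i + 1) - 3·6^(i + 1),
which is the claimed formula at n = i+1.
Hence, by induction on n, the claim holds for every n ≥ 1.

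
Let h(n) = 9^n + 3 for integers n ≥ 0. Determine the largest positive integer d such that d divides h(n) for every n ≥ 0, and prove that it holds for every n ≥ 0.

Computing the first values: h(0) = 4 and h(1) = 12; gcd(4, 12) = 4, so d ≤ 4.
We prove 4 | 9^n + 3 for all n ≥ 0 by induction on n.
When n = 0: h(0) = 4 = 4·(1), so 4 | h(0).
For the inductive step, assume it holds for an arbitrary i ≥ 0, i.e. 4 | h(i). Then
h(i+1) = 9^(i+1) + 3 = 9·(9^i + 3) - 24 = 9·h(i) - 24. The first term is divisible by 4 by the inductive hypothesis, and -24 is divisible by 4. Hence 4 | h(i+1).
This completes the induction.
Therefore the largest such d is 4.

d = 4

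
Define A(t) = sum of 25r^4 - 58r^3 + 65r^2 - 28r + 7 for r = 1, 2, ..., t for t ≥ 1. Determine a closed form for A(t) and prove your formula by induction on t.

A(t) = t(5t^4 - 2t^3 + t^2 + 4t + 3)

We claim A(t) = t(5t^4 - 2t^3 + t^2 + 4t + 3) for all t ≥ 1.
Base case (t = 1): A(1) = 11, and the closed form gives 11. They agree.
For the inductive step, assume it holds for an arbitrary r ≥ 1, so A(r) = r(5r^4 - 2r^3 + r^2 + 4r + 3).
Then A(r+1) = A(r) + (25r^4 + 42r^3 + 41r^2 + 28r + 11) = (r(5r^4 - 2r^3 + r^2 + 4r + 3)) + (25r^4 + 42r^3 + 41r^2 + 28r + 11).
Simplifying, A(r+1) = (r + 1)(5r^4 + 18r^3 + 25r^2 + 20r + 11) = (r+1)(5(r+1)^4 - 2(r+1)^3 + (r+1)^2 + 4(r+1) + 3),
which is the closed form with t = r+1.
By induction, the statement is established for all t ≥ 1.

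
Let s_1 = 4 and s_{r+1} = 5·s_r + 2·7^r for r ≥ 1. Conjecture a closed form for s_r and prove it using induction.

Computing the first terms: s_1 = 4, s_2 = 34, s_3 = 268. This suggests s_r = -3·5^(r - 1) + 7^r.
Base step (r = 1): the formula gives 4 = 4 = s_1.
Inductive step: suppose the statement holds for some i ≥ 1, so s_i = -3·5^(i - 1) + 7^i.
Then s_{i+1} = 5·s_i + 2·7^i = 5·(-3·5^(i - 1) + 7^i) + 2·7^i = -3·5^i + 7^(i + 1) = -3·5^((i+1) - 1) + 7^(i+1),
which is the claimed formula at r = i+1.
This completes the induction.

s_r = -3·5^(r - 1) + 7^r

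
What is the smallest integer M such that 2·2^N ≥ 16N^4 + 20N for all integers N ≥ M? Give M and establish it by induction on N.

At N = 20: 2097152 < 2560400, so the inequality fails and M ≥ 21. We prove 2·2^N ≥ 16N^4 + 20N for all N ≥ 21.
Base case (N = 21): 2·2^N = 4194304 and 16N^4 + 20N = 3112116, so 4194304 ≥ 3112116.
Suppose the result is true for N = k, so 2·2^k ≥ 16k^4 + 20k.
Then 2·2^(k + 1) = 2·(2·2^k) ≥ 2·(16k^4 + 20k).
Also, for k ≥ 21 we have 2·(16k^4 + 20k) ≥ 16(k+1)^4 + 20(k+1), since 2·(16k^4 + 20k) − (16(k+1)^4 + 20(k+1)) = 16k^4 - 64k^3 - 96k^2 - 44k - 36, which is nonnegative for all k ≥ 21.
Combining, 2·2^(k + 1) ≥ 16(k+1)^4 + 20(k+1).
By the principle of mathematical induction, the result holds for all N ≥ 21.
Hence the smallest such M is 21.

M = 21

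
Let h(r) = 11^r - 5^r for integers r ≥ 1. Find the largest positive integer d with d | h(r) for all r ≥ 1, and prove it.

d = 6

Computing the first values: h(1) = 6 and h(2) = 96; gcd(6, 96) = 6, so d ≤ 6.
We prove 6 | 11^r - 5^r for all r ≥ 1 by induction on r.
Base case (r = 1): h(1) = 6 = 6·(1), so 6 | h(1).
Inductive step: suppose the statement holds for some i ≥ 1, i.e. 6 | h(i). Then
11^{i+1} − 5^{i+1} = 11·11^i − 5·5^i = 11·(11^i − 5^i) + (6)·5^i. The first term is divisible by 6 by the inductive hypothesis, and the second term (6)·5^i is divisible by 6 since 6 | 6. Hence 6 | h(i+1).
By the principle of mathematical induction, the result holds for all r ≥ 1.
Therefore the largest such d is 6.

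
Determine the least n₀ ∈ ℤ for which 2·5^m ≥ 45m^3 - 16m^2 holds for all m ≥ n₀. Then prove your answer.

At m = 4: 1250 < 2624, so the inequality fails and n₀ ≥ 5. We prove 2·5^m ≥ 45m^3 - 16m^2 for all m ≥ 5.
Base step (m = 5): 2·5^m = 6250 and 45m^3 - 16m^2 = 5225, so 6250 ≥ 5225.
For the inductive step, assume it holds for an arbitrary i ≥ 5, so 2·5^i ≥ 45i^3 - 16i^2.
Then 2·5^(i + 1) = 5·(2·5^i) ≥ 5·(45i^3 - 16i^2).
Also, for i ≥ 5 we have 5·(45i^3 - 16i^2) ≥ 45(i+1)^3 - 16(i+1)^2, since 5·(45i^3 - 16i^2) − (45(i+1)^3 - 16(i+1)^2) = 180i^3 - 199i^2 - 103i - 29, which is nonnegative for all i ≥ 5.
Combining, 2·5^(i + 1) ≥ 45(i+1)^3 - 16(i+1)^2.
By the principle of mathematical induction, the result holds for all m ≥ 5.
Hence the smallest such n₀ is 5.

n₀ = 5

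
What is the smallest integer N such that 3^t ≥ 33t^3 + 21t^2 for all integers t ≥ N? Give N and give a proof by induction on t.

N = 10

At t = 9: 19683 < 25758, so the inequality fails and N ≥ 10. We prove 3^t ≥ 33t^3 + 21t^2 for all t ≥ 10.
Base case (t = 10): 3^t = 59049 and 33t^3 + 21t^2 = 35100, so 59049 ≥ 35100.
For the inductive step, assume it holds for an arbitrary p ≥ 10, so 3^p ≥ 33p^3 + 21p^2.
Then 3^(p + 1) = 3·(3^p) ≥ 3·(33p^3 + 21p^2).
Also, for p ≥ 10 we have 3·(33p^3 + 21p^2) ≥ 33(p+1)^3 + 21(p+1)^2, since 3·(33p^3 + 21p^2) − (33(p+1)^3 + 21(p+1)^2) = 66p^3 - 57p^2 - 141p - 54, which is nonnegative for all p ≥ 10.
Combining, 3^(p + 1) ≥ 33(p+1)^3 + 21(p+1)^2.
By the principle of mathematical induction, the result holds for all t ≥ 10.
Hence the smallest such N is 10.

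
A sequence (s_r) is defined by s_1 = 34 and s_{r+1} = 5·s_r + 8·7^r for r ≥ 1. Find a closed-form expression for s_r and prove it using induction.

s_r = 6·5^(r - 1) + 4·7^r

Computing the first terms: s_1 = 34, s_2 = 226, s_3 = 1522. This suggests s_r = 6·5^(r - 1) + 4·7^r.
Base step (r = 1): the formula gives 34 = 34 = s_1.
Suppose the result is true for r = j, so s_j = 6·5^(j - 1) + 4·7^j.
Then s_{j+1} = 5·s_j + 8·7^j = 5·(6·5^(j - 1) + 4·7^j) + 8·7^j = 6·5^j + 4·7^(j + 1) = 6·5^((j+1) - 1) + 4·7^(j+1),
which is the claimed formula at r = j+1.
By induction, the statement is established for all r ≥ 1.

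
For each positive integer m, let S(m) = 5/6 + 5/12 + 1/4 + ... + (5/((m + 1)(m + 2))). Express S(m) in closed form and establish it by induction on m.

S(m) = 5m/(2(m + 2))

We claim S(m) = 5m/(2(m + 2)) for all m ≥ 1.
Base step (m = 1): S(1) = 5/6, and the closed form gives 5/6. They agree.
Inductive step: suppose the statement holds for some p ≥ 1, so S(p) = 5p/(2(p + 2)).
Then S(p+1) = S(p) + (5/((p + 2)(p + 3))) = (5p/(2(p + 2))) + (5/((p + 2)(p + 3))).
Simplifying, S(p+1) = 5(p + 1)/(2(p + 3)) = 5(p+1)/(2((p+1) + 2)),
which is the closed form with m = p+1.
Hence, by induction on m, the claim holds for every m ≥ 1.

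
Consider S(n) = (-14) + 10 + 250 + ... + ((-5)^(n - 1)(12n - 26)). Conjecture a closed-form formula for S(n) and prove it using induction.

S(n) = 2(-5)^n(-n + 2) - 4

We claim S(n) = 2(-5)^n(-n + 2) - 4 for all n ≥ 1.
For the base case n = 1: S(1) = -14, and the closed form gives -14. They agree.
Inductive step: suppose the statement holds for some j ≥ 1, so S(j) = 2(-5)^j(-j + 2) - 4.
Then S(j+1) = S(j) + ((-5)^j(12j - 14)) = (2(-5)^j(-j + 2) - 4) + ((-5)^j(12j - 14)).
Simplifying, S(j+1) = 10(-5)^j·j - 10(-5)^j - 4 = 2(-5)^(j+1)(-(j+1) + 2) - 4,
which is the closed form with n = j+1.
This completes the induction.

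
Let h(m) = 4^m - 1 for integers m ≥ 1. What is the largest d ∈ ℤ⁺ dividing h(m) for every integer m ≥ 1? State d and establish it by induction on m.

Computing the first values: h(1) = 3 and h(2) = 15; gcd(3, 15) = 3, so d ≤ 3.
We prove 3 | 4^m - 1 for all m ≥ 1 by induction on m.
When m = 1: h(1) = 3 = 3·(1), so 3 | h(1).
Inductive step: assume the claim holds for m = p, i.e. 3 | h(p). Then
4^{p+1} − 1^{p+1} = 4·4^p − 1·1^p = 4·(4^p − 1^p) + (3)·1^p. The first term is divisible by 3 by the inductive hypothesis, and the second term (3)·1^p is divisible by 3 since 3 | 3. Hence 3 | h(p+1).
Hence, by induction on m, the claim holds for every m ≥ 1.
Therefore the largest such d is 3.

d = 3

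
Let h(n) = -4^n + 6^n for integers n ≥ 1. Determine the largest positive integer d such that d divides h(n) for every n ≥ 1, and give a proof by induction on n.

d = 2

Computing the first values: h(1) = 2 and h(2) = 20; gcd(2, 20) = 2, so d ≤ 2.
We prove 2 | -4^n + 6^n for all n ≥ 1 by induction on n.
Base step (n = 1): h(1) = 2 = 2·(1), so 2 | h(1).
For the inductive step, assume it holds for an arbitrary j ≥ 1, i.e. 2 | h(j). Then
6^{j+1} − 4^{j+1} = 6·6^j − 4·4^j = 6·(6^j − 4^j) + (2)·4^j. The first term is divisible by 2 by the inductive hypothesis, and the second term (2)·4^j is divisible by 2 since 2 | 2. Hence 2 | h(j+1).
By the principle of mathematical induction, the result holds for all n ≥ 1.
Therefore the largest such d is 2.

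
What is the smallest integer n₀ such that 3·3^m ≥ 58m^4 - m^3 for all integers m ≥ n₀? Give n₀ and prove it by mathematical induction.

At m = 11: 531441 < 847847, so the inequality fails and n₀ ≥ 12. We prove 3·3^m ≥ 58m^4 - m^3 for all m ≥ 12.
Base step (m = 12): 3·3^m = 1594323 and 58m^4 - m^3 = 1200960, so 1594323 ≥ 1200960.
Inductive step: suppose the statement holds for some k ≥ 12, so 3·3^k ≥ 58k^4 - k^3.
Then 3·3^(k + 1) = 3·(3·3^k) ≥ 3·(58k^4 - k^3).
Also, for k ≥ 12 we have 3·(58k^4 - k^3) ≥ 58(k+1)^4 - (k+1)^3, since 3·(58k^4 - k^3) − (58(k+1)^4 - (k+1)^3) = 116k^4 - 234k^3 - 345k^2 - 229k - 57, which is nonnegative for all k ≥ 12.
Combining, 3·3^(k + 1) ≥ 58(k+1)^4 - (k+1)^3.
This completes the induction.
Hence the smallest such n₀ is 12.

n₀ = 12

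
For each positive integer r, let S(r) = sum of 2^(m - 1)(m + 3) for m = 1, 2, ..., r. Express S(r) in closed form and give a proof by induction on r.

We claim S(r) = 2^r(r + 2) - 2 for all r ≥ 1.
Base step (r = 1): S(1) = 4, and the closed form gives 4. They agree.
For the inductive step, assume it holds for an arbitrary m ≥ 1, so S(m) = 2^m(m + 2) - 2.
Then S(m+1) = S(m) + (2^m(m + 4)) = (2^m(m + 2) - 2) + (2^m(m + 4)).
Simplifying, S(m+1) = 2·2^m·m + 6·2^m - 2 = 2^(m+1)((m+1) + 2) - 2,
which is the closed form with r = m+1.
Hence, by induction on r, the claim holds for every r ≥ 1.

S(r) = 2^r(r + 2) - 2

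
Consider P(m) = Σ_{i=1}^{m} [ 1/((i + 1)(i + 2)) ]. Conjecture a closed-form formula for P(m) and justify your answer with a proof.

We claim P(m) = m/(2(m + 2)) for all m ≥ 1.
When m = 1: P(1) = 1/6, and the closed form gives 1/6. They agree.
Suppose the result is true for m = i, so P(i) = i/(2(i + 2)).
Then P(i+1) = P(i) + (1/((i + 2)(i + 3))) = (i/(2(i + 2))) + (1/((i + 2)(i + 3))).
Simplifying, P(i+1) = (i + 1)/(2(i + 3)) = (i+1)/(2((i+1) + 2)),
which is the closed form with m = i+1.
By the principle of mathematical induction, the result holds for all m ≥ 1.

P(m) = m/(2(m + 2))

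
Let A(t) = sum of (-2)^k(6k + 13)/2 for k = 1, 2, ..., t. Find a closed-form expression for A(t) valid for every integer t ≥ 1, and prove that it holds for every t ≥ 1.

We claim A(t) = (-2)^t(2t + 5) - 5 for all t ≥ 1.
Base case (t = 1): A(1) = -19, and the closed form gives -19. They agree.
Suppose the result is true for t = k, so A(k) = (-2)^k(2k + 5) - 5.
Then A(k+1) = A(k) + ((-2)^k(-6k - 19)) = ((-2)^k(2k + 5) - 5) + ((-2)^k(-6k - 19)).
Simplifying, A(k+1) = -4(-2)^k·k - 14(-2)^k - 5 = (-2)^(k+1)(2(k+1) + 5) - 5,
which is the closed form with t = k+1.
Hence, by induction on t, the claim holds for every t ≥ 1.

A(t) = (-2)^t(2t + 5) - 5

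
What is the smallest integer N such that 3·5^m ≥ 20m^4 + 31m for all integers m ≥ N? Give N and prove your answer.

At m = 5: 9375 < 12655, so the inequality fails and N ≥ 6. We prove 3·5^m ≥ 20m^4 + 31m for all m ≥ 6.
Base case (m = 6): 3·5^m = 46875 and 20m^4 + 31m = 26106, so 46875 ≥ 26106.
Inductive step: suppose the statement holds for some r ≥ 6, so 3·5^r ≥ 20r^4 + 31r.
Then 3·5^(r + 1) = 5·(3·5^r) ≥ 5·(20r^4 + 31r).
Also, for r ≥ 6 we have 5·(20r^4 + 31r) ≥ 20(r+1)^4 + 31(r+1), since 5·(20r^4 + 31r) − (20(r+1)^4 + 31(r+1)) = 80r^4 - 80r^3 - 120r^2 + 44r - 51, which is nonnegative for all r ≥ 6.
Combining, 3·5^(r + 1) ≥ 20(r+1)^4 + 31(r+1).
This completes the induction.
Hence the smallest such N is 6.

N = 6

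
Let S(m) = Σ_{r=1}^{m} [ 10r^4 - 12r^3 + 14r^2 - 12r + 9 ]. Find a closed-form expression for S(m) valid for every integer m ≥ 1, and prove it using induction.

S(m) = m(2m^4 + 2m^3 + 2m^2 - 2m + 5)

We claim S(m) = m(2m^4 + 2m^3 + 2m^2 - 2m + 5) for all m ≥ 1.
Base step (m = 1): S(1) = 9, and the closed form gives 9. They agree.
For the inductive step, assume it holds for an arbitrary r ≥ 1, so S(r) = r(2r^4 + 2r^3 + 2r^2 - 2r + 5).
Then S(r+1) = S(r) + (10r^4 + 28r^3 + 38r^2 + 20r + 9) = (r(2r^4 + 2r^3 + 2r^2 - 2r + 5)) + (10r^4 + 28r^3 + 38r^2 + 20r + 9).
Simplifying, S(r+1) = (r + 1)(2r^4 + 10r^3 + 20r^2 + 16r + 9) = (r+1)(2(r+1)^4 + 2(r+1)^3 + 2(r+1)^2 - 2(r+1) + 5),
which is the closed form with m = r+1.
By induction, the statement is established for all m ≥ 1.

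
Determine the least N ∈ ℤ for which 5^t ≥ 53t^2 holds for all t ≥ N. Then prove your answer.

N = 5

At t = 4: 625 < 848, so the inequality fails and N ≥ 5. We prove 5^t ≥ 53t^2 for all t ≥ 5.
Base case (t = 5): 5^t = 3125 and 53t^2 = 1325, so 3125 ≥ 1325.
For the inductive step, assume it holds for an arbitrary k ≥ 5, so 5^k ≥ 53k^2.
Then 5^(k + 1) = 5·(5^k) ≥ 5·(53k^2).
Also, for k ≥ 5 we have 5·(53k^2) ≥ 53(k+1)^2, since 5 ≥ (1 + 1/k)^2 for all k ≥ 5.
Combining, 5^(k + 1) ≥ 53(k+1)^2.
By the principle of mathematical induction, the result holds for all t ≥ 5.
Hence the smallest such N is 5.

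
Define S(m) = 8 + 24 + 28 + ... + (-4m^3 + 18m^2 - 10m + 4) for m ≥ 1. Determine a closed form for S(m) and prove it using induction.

We claim S(m) = -m(m^3 - 4m^2 - 3m - 2) for all m ≥ 1.
Base case (m = 1): S(1) = 8, and the closed form gives 8. They agree.
Inductive step: suppose the statement holds for some k ≥ 1, so S(k) = k(-k^3 + 4k^2 + 3k + 2).
Then S(k+1) = S(k) + (-4k^3 + 6k^2 + 14k + 8) = (k(-k^3 + 4k^2 + 3k + 2)) + (-4k^3 + 6k^2 + 14k + 8).
Simplifying, S(k+1) = -(k + 1)(k^3 - k^2 - 8k - 8) = -(k+1)((k+1)^3 - 4(k+1)^2 - 3(k+1) - 2),
which is the closed form with m = k+1.
This completes the induction.

S(m) = -m(m^3 - 4m^2 - 3m - 2)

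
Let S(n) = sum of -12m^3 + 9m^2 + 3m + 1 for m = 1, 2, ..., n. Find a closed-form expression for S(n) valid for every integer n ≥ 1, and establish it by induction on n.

We claim S(n) = -n(3n^3 + 3n^2 - 3n - 4) for all n ≥ 1.
Base step (n = 1): S(1) = 1, and the closed form gives 1. They agree.
Inductive step: suppose the statement holds for some m ≥ 1, so S(m) = m(-3m^3 - 3m^2 + 3m + 4).
Then S(m+1) = S(m) + (-12m^3 - 27m^2 - 15m + 1) = (m(-3m^3 - 3m^2 + 3m + 4)) + (-12m^3 - 27m^2 - 15m + 1).
Simplifying, S(m+1) = -(m + 1)(3m^3 + 12m^2 + 12m - 1) = -(m+1)(3(m+1)^3 + 3(m+1)^2 - 3(m+1) - 4),
which is the closed form with n = m+1.
By the principle of mathematical induction, the result holds for all n ≥ 1.

S(n) = -n(3n^3 + 3n^2 - 3n - 4)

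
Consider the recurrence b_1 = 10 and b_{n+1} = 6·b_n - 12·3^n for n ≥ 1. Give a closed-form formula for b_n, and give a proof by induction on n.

Computing the first terms: b_1 = 10, b_2 = 24, b_3 = 36. This suggests b_n = 4·3^n - 2·6^(n - 1).
For the base case n = 1: the formula gives 10 = 10 = b_1.
Inductive step: assume the claim holds for n = j, so b_j = 4·3^j - 2·6^(j - 1).
Then b_{j+1} = 6·b_j - 12·3^j = 6·(4·3^j - 2·6^(j - 1)) - 12·3^j = 4·3^(j + 1) - 2·6^j = 4·3^(j+1) - 2·6^((j+1) - 1),
which is the claimed formula at n = j+1.
Hence, by induction on n, the claim holds for every n ≥ 1.

b_n = 4·3^n - 2·6^(n - 1)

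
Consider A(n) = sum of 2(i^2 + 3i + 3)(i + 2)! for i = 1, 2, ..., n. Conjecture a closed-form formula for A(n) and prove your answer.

We claim A(n) = (2n + 2)(n + 3)! - 12 for all n ≥ 1.
Base step (n = 1): A(1) = 84, and the closed form gives 84. They agree.
Suppose the result is true for n = i, so A(i) = (2i + 2)(i + 3)! - 12.
Then A(i+1) = A(i) + (2(i^2 + 5i + 7)(i + 3)!) = ((2i + 2)(i + 3)! - 12) + (2(i^2 + 5i + 7)(i + 3)!).
Simplifying, A(i+1) = (2(i+1) + 2)((i+1) + 3)! - 12,
which is the closed form with n = i+1.
By the principle of mathematical induction, the result holds for all n ≥ 1.

A(n) = (2n + 2)(n + 3)! - 12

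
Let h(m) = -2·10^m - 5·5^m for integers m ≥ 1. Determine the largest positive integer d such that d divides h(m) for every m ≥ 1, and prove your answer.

Computing the first values: h(1) = -45 and h(2) = -325; gcd(-45, -325) = 5, so d ≤ 5.
We prove 5 | -2·10^m - 5·5^m for all m ≥ 1 by induction on m.
Base case (m = 1): h(1) = -45 = 5·(-9), so 5 | h(1).
For the inductive step, assume it holds for an arbitrary r ≥ 1, i.e. 5 | h(r). Then
h(r+1) − 10·h(r) = (-2·10^(r+1) - 5·5^(r+1)) − 10·(-2·10^r - 5·5^r) = (-5)·5^r·(5 − 10) = (25)·5^r. Since 5 | h(r) by the inductive hypothesis, 5 | 10·h(r); and 5 | 25 since 25 = 5·5. Therefore 5 | h(r+1).
This completes the induction.
Therefore the largest such d is 5.

d = 5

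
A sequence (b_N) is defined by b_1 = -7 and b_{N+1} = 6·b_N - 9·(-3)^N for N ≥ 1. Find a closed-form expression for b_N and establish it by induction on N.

Computing the first terms: b_1 = -7, b_2 = -15, b_3 = -171. This suggests b_N = (-3)^N - 4·6^(N - 1).
Base case (N = 1): the formula gives -7 = -7 = b_1.
For the inductive step, assume it holds for an arbitrary k ≥ 1, so b_k = (-3)^k - 4·6^(k - 1).
Then b_{k+1} = 6·b_k - 9·(-3)^k = 6·((-3)^k - 4·6^(k - 1)) - 9·(-3)^k = (-3)^(k + 1) - 4·6^k = (-3)^(k+1) - 4·6^((k+1) - 1),
which is the claimed formula at N = k+1.
By the principle of mathematical induction, the result holds for all N ≥ 1.

b_N = (-3)^N - 4·6^(N - 1)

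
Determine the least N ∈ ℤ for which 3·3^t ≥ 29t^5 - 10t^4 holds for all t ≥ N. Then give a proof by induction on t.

At t = 14: 14348907 < 15212736, so the inequality fails and N ≥ 15. We prove 3·3^t ≥ 29t^5 - 10t^4 for all t ≥ 15.
Base case (t = 15): 3·3^t = 43046721 and 29t^5 - 10t^4 = 21515625, so 43046721 ≥ 21515625.
Suppose the result is true for t = k, so 3·3^k ≥ 29k^5 - 10k^4.
Then 3·3^(k + 1) = 3·(3·3^k) ≥ 3·(29k^5 - 10k^4).
Also, for k ≥ 15 we have 3·(29k^5 - 10k^4) ≥ 29(k+1)^5 - 10(k+1)^4, since 3·(29k^5 - 10k^4) − (29(k+1)^5 - 10(k+1)^4) = 58k^5 - 165k^4 - 250k^3 - 230k^2 - 105k - 19, which is nonnegative for all k ≥ 15.
Combining, 3·3^(k + 1) ≥ 29(k+1)^5 - 10(k+1)^4.
By induction, the statement is established for all t ≥ 15.
Hence the smallest such N is 15.

N = 15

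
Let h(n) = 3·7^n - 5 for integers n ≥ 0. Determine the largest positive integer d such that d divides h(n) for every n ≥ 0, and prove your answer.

Computing the first values: h(0) = -2 and h(1) = 16; gcd(-2, 16) = 2, so d ≤ 2.
We prove 2 | 3·7^n - 5 for all n ≥ 0 by induction on n.
For the base case n = 0: h(0) = -2 = 2·(-1), so 2 | h(0).
Inductive step: suppose the statement holds for some i ≥ 0, i.e. 2 | h(i). Then
h(i+1) = 3·7^(i+1) - 5 = 7·(3·7^i - 5) + 30 = 7·h(i) + 30. The first term is divisible by 2 by the inductive hypothesis, and 30 is divisible by 2. Hence 2 | h(i+1).
This completes the induction.
Therefore the largest such d is 2.

d = 2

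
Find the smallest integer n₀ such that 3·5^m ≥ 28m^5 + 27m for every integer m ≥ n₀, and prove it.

n₀ = 8

At m = 7: 234375 < 470785, so the inequality fails and n₀ ≥ 8. We prove 3·5^m ≥ 28m^5 + 27m for all m ≥ 8.
When m = 8: 3·5^m = 1171875 and 28m^5 + 27m = 917720, so 1171875 ≥ 917720.
Suppose the result is true for m = i, so 3·5^i ≥ 28i^5 + 27i.
Then 3·5^(i + 1) = 5·(3·5^i) ≥ 5·(28i^5 + 27i).
Also, for i ≥ 8 we have 5·(28i^5 + 27i) ≥ 28(i+1)^5 + 27(i+1), since 5·(28i^5 + 27i) − (28(i+1)^5 + 27(i+1)) = 112i^5 - 140i^4 - 280i^3 - 280i^2 - 32i - 55, which is nonnegative for all i ≥ 8.
Combining, 3·5^(i + 1) ≥ 28(i+1)^5 + 27(i+1).
This completes the induction.
Hence the smallest such n₀ is 8.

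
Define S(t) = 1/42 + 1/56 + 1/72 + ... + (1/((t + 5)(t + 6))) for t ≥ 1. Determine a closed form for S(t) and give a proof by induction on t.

We claim S(t) = t/(6(t + 6)) for all t ≥ 1.
For the base case t = 1: S(1) = 1/42, and the closed form gives 1/42. They agree.
Inductive step: assume the claim holds for t = j, so S(j) = j/(6(j + 6)).
Then S(j+1) = S(j) + (1/((j + 6)(j + 7))) = (j/(6(j + 6))) + (1/((j + 6)(j + 7))).
Simplifying, S(j+1) = (j + 1)/(6(j + 7)) = (j+1)/(6((j+1) + 6)),
which is the closed form with t = j+1.
This completes the induction.

S(t) = t/(6(t + 6))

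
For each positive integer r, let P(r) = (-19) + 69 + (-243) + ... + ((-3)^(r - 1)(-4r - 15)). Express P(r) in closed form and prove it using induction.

We claim P(r) = (-3)^r(r + 4) - 4 for all r ≥ 1.
Base step (r = 1): P(1) = -19, and the closed form gives -19. They agree.
Suppose the result is true for r = p, so P(p) = (-3)^p(p + 4) - 4.
Then P(p+1) = P(p) + ((-3)^p(-4p - 19)) = ((-3)^p(p + 4) - 4) + ((-3)^p(-4p - 19)).
Simplifying, P(p+1) = -3(-3)^p·p - 15(-3)^p - 4 = (-3)^(p+1)((p+1) + 4) - 4,
which is the closed form with r = p+1.
By the principle of mathematical induction, the result holds for all r ≥ 1.

P(r) = (-3)^r(r + 4) - 4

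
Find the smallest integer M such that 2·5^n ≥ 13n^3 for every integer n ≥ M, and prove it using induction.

M = 4

At n = 3: 250 < 351, so the inequality fails and M ≥ 4. We prove 2·5^n ≥ 13n^3 for all n ≥ 4.
Base step (n = 4): 2·5^n = 1250 and 13n^3 = 832, so 1250 ≥ 832.
Suppose the result is true for n = m, so 2·5^m ≥ 13m^3.
Then 2·5^(m + 1) = 5·(2·5^m) ≥ 5·(13m^3).
Also, for m ≥ 4 we have 5·(13m^3) ≥ 13(m+1)^3, since 5 ≥ (1 + 1/m)^3 for all m ≥ 4.
Combining, 2·5^(m + 1) ≥ 13(m+1)^3.
This completes the induction.
Hence the smallest such M is 4.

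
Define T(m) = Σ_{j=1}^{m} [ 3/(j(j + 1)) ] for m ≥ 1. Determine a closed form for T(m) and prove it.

T(m) = 3m/(m + 1)

We claim T(m) = 3m/(m + 1) for all m ≥ 1.
Base case (m = 1): T(1) = 3/2, and the closed form gives 3/2. They agree.
Suppose the result is true for m = j, so T(j) = 3j/(j + 1).
Then T(j+1) = T(j) + (3/((j + 1)(j + 2))) = (3j/(j + 1)) + (3/((j + 1)(j + 2))).
Simplifying, T(j+1) = 3(j + 1)/(j + 2) = 3(j+1)/((j+1) + 1),
which is the closed form with m = j+1.
By the principle of mathematical induction, the result holds for all m ≥ 1.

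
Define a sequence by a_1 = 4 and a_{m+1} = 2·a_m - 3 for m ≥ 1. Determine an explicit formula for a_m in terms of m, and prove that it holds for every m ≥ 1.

Computing the first terms: a_1 = 4, a_2 = 5, a_3 = 7. This suggests a_m = 2^(m - 1) + 3.
Base case (m = 1): the formula gives 4 = 4 = a_1.
Inductive step: suppose the statement holds for some i ≥ 1, so a_i = 2^(i - 1) + 3.
Then a_{i+1} = 2·a_i - 3 = 2·(2^(i - 1) + 3) - 3 = 2^i + 3 = 2^((i+1) - 1) + 3,
which is the claimed formula at m = i+1.
By induction, the statement is established for all m ≥ 1.

a_m = 2^(m - 1) + 3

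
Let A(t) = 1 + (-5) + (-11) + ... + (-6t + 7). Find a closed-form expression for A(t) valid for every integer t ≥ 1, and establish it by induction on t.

A(t) = -t(3t - 4)

We claim A(t) = -t(3t - 4) for all t ≥ 1.
Base step (t = 1): A(1) = 1, and the closed form gives 1. They agree.
For the inductive step, assume it holds for an arbitrary j ≥ 1, so A(j) = j(-3j + 4).
Then A(j+1) = A(j) + (-6j + 1) = (j(-3j + 4)) + (-6j + 1).
Simplifying, A(j+1) = -(j + 1)(3j - 1) = -(j+1)(3(j+1) - 4),
which is the closed form with t = j+1.
By induction, the statement is established for all t ≥ 1.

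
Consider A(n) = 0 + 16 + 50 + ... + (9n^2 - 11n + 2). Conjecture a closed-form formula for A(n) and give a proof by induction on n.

We claim A(n) = n(n - 1)(3n + 2) for all n ≥ 1.
When n = 1: A(1) = 0, and the closed form gives 0. They agree.
Suppose the result is true for n = i, so A(i) = i(3i^2 - i - 2).
Then A(i+1) = A(i) + (i(9i + 7)) = (i(3i^2 - i - 2)) + (i(9i + 7)).
Simplifying, A(i+1) = i(i + 1)(3i + 5) = (i+1)((i+1) - 1)(3(i+1) + 2),
which is the closed form with n = i+1.
By induction, the statement is established for all n ≥ 1.

A(n) = n(n - 1)(3n + 2)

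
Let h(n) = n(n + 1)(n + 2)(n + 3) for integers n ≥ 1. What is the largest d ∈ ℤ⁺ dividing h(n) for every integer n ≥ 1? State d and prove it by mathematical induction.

d = 24

Computing the first values: h(1) = 24 and h(2) = 120; gcd(24, 120) = 24, so d ≤ 24.
We prove 24 | n(n + 1)(n + 2)(n + 3) for all n ≥ 1 by induction on n.
Base step (n = 1): h(1) = 24 = 24·(1), so 24 | h(1).
Inductive step: assume the claim holds for n = p, i.e. 24 | h(p). Then
h(p+1) − h(p) = (p+1)·(p+2)·(p+3)·(p+4) − p·(p+1)·(p+2)·(p+3) = (p+1)·(p+2)·(p+3)·[(p+4) − p] = 4·(p+1)·(p+2)·(p+3). The product of 3 consecutive integers is divisible by (3)! = 6, so h(p+1) − h(p) is divisible by 4·6 = 24. By the inductive hypothesis 24 | h(p), hence 24 | h(p+1).
By the principle of mathematical induction, the result holds for all n ≥ 1.
Therefore the largest such d is 24.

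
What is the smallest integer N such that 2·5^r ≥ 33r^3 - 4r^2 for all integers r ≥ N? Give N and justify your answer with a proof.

At r = 4: 1250 < 2048, so the inequality fails and N ≥ 5. We prove 2·5^r ≥ 33r^3 - 4r^2 for all r ≥ 5.
For the base case r = 5: 2·5^r = 6250 and 33r^3 - 4r^2 = 4025, so 6250 ≥ 4025.
Suppose the result is true for r = i, so 2·5^i ≥ 33i^3 - 4i^2.
Then 2·5^(i + 1) = 5·(2·5^i) ≥ 5·(33i^3 - 4i^2).
Also, for i ≥ 5 we have 5·(33i^3 - 4i^2) ≥ 33(i+1)^3 - 4(i+1)^2, since 5·(33i^3 - 4i^2) − (33(i+1)^3 - 4(i+1)^2) = 132i^3 - 115i^2 - 91i - 29, which is nonnegative for all i ≥ 5.
Combining, 2·5^(i + 1) ≥ 33(i+1)^3 - 4(i+1)^2.
By the principle of mathematical induction, the result holds for all r ≥ 5.
Hence the smallest such N is 5.

N = 5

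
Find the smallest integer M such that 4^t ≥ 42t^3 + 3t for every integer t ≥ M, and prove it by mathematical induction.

M = 7

At t = 6: 4096 < 9090, so the inequality fails and M ≥ 7. We prove 4^t ≥ 42t^3 + 3t for all t ≥ 7.
Base case (t = 7): 4^t = 16384 and 42t^3 + 3t = 14427, so 16384 ≥ 14427.
Suppose the result is true for t = r, so 4^r ≥ 42r^3 + 3r.
Then 4^(r + 1) = 4·(4^r) ≥ 4·(42r^3 + 3r).
Also, for r ≥ 7 we have 4·(42r^3 + 3r) ≥ 42(r+1)^3 + 3(r+1), since 4·(42r^3 + 3r) − (42(r+1)^3 + 3(r+1)) = 126r^3 - 126r^2 - 117r - 45, which is nonnegative for all r ≥ 7.
Combining, 4^(r + 1) ≥ 42(r+1)^3 + 3(r+1).
Hence, by induction on t, the claim holds for every t ≥ 7.
Hence the smallest such M is 7.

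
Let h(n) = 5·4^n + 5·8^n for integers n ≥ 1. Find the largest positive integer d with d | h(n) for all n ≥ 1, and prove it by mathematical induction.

Computing the first values: h(1) = 60 and h(2) = 400; gcd(60, 400) = 20, so d ≤ 20.
We prove 20 | 5·4^n + 5·8^n for all n ≥ 1 by induction on n.
For the base case n = 1: h(1) = 60 = 20·(3), so 20 | h(1).
Suppose the result is true for n = i, i.e. 20 | h(i). Then
h(i+1) − 8·h(i) = (5·4^(i+1) + 5·8^(i+1)) − 8·(5·4^i + 5·8^i) = (5)·4^i·(4 − 8) = (-20)·4^i. Since 20 | h(i) by the inductive hypothesis, 20 | 8·h(i); and 20 | -20 since -20 = 20·-1. Therefore 20 | h(i+1).
By induction, the statement is established for all n ≥ 1.
Therefore the largest such d is 20.

d = 20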